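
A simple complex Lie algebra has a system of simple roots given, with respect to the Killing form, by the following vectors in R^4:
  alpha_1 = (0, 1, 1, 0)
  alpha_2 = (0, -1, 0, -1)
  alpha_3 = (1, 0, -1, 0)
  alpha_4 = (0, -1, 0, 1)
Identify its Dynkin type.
Compute the Cartan integers a_ij = 2(alpha_i, alpha_j)/(alpha_j, alpha_j); the resulting 4x4 Cartan matrix is
[[2, -1, -1, -1], [-1, 2, 0, 0], [-1, 0, 2, 0], [-1, 0, 0, 2]].
All simple roots have the same length, so the diagram is simply laced. The associated Dynkin diagram is a chain of 2 nodes with a fork of two nodes at one end (D_4), so the type is D_4 (the algebra so(8)).

type D_4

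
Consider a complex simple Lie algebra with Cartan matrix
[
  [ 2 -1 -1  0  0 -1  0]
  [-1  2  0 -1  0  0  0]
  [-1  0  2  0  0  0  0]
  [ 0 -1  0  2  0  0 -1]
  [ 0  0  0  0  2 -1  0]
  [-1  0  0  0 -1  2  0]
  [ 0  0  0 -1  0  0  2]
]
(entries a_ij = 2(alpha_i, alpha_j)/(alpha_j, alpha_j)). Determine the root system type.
E_7

The matrix has rank 7 with 2's on the diagonal. Reading the off-diagonal entries as Dynkin edges (a single edge where a_ij = a_ji = -1; a double or triple edge where a_ij * a_ji = 2 or 3), the diagram is a chain of 6 nodes with one extra node attached to the third node from one end (E_7). One simple-root ordering that puts it in standard form is (alpha_5, alpha_3, alpha_6, alpha_1, alpha_2, alpha_4, alpha_7). So the algebra is type E_7.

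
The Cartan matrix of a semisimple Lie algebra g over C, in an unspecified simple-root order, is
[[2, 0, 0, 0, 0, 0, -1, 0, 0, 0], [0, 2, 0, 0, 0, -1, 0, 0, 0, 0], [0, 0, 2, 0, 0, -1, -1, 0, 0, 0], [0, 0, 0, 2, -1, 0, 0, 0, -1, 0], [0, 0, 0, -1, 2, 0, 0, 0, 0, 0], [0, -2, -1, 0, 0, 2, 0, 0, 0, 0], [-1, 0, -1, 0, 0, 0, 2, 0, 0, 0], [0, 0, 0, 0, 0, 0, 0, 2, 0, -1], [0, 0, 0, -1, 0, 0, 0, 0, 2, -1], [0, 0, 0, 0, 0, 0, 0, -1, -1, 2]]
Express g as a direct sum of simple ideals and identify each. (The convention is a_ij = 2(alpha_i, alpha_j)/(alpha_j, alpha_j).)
The diagram associated to this matrix has two connected components: the simple roots {alpha_4, alpha_5, alpha_8, alpha_9, alpha_10} form a chain of 5 nodes with single edges (A_5), and {alpha_1, alpha_2, alpha_3, alpha_6, alpha_7} form a chain of 5 nodes with a double edge at one end; the terminal node there is the unique short simple root (B_5). A semisimple Lie algebra decomposes uniquely as the direct sum of simple ideals, one per connected component of its Dynkin diagram, so g ≅ A_5 ⊕ B_5 (dimension 35 + 55 = 90).

type A_5 + type B_5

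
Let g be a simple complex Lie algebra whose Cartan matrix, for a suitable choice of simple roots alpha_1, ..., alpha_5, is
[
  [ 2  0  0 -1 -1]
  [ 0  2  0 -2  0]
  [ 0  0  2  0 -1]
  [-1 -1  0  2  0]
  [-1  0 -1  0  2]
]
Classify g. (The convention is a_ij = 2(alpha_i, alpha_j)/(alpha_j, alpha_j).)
The matrix has rank 5 with 2's on the diagonal. Reading the off-diagonal entries as Dynkin edges (a single edge where a_ij = a_ji = -1; a double or triple edge where a_ij * a_ji = 2 or 3), the diagram is a chain of 5 nodes with a double edge at one end; the terminal node there is the unique long simple root (C_5). One simple-root ordering that puts it in standard form is (alpha_3, alpha_5, alpha_1, alpha_4, alpha_2). So the algebra is type C_5, i.e. sp(10).

type C_5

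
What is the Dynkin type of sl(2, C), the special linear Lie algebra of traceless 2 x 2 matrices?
type A_1

This is sl(2), which has dimension 2^2 - 1 = 3 and rank 2 - 1 = 1 (a Cartan subalgebra is the diagonal traceless matrices). In the classification of classical Lie algebras, the special linear algebra sl(n+1) has type A_n; here n = 1, so the Dynkin diagram is a chain of 1 nodes with single edges (A_1). Hence the type is A_1.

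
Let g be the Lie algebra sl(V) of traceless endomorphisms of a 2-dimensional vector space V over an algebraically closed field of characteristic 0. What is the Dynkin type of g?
A_1 (sl(2))

This is sl(2), which has dimension 2^2 - 1 = 3 and rank 2 - 1 = 1 (a Cartan subalgebra is the diagonal traceless matrices). In the classification of classical Lie algebras, the special linear algebra sl(n+1) has type A_n; here n = 1, so the Dynkin diagram is a chain of 1 nodes with single edges (A_1). Hence the type is A_1.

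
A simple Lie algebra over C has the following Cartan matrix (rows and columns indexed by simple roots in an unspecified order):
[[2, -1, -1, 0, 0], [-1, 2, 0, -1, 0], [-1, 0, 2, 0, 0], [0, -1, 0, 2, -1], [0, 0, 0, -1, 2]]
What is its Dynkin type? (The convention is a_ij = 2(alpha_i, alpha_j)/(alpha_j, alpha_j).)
The matrix has rank 5 with 2's on the diagonal. Reading the off-diagonal entries as Dynkin edges (a single edge where a_ij = a_ji = -1; a double or triple edge where a_ij * a_ji = 2 or 3), the diagram is a chain of 5 nodes with single edges (A_5). One simple-root ordering that puts it in standard form is (alpha_5, alpha_4, alpha_2, alpha_1, alpha_3). So the algebra is type A_5, i.e. sl(6).

A_5 (sl(6))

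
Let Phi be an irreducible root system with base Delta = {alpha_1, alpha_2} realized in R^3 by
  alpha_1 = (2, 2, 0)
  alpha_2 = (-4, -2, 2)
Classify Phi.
Compute the Cartan integers a_ij = 2(alpha_i, alpha_j)/(alpha_j, alpha_j); the resulting 2x2 Cartan matrix is
[[2, -1], [-3, 2]].
The roots have two lengths (squared-length ratio 3:1); the short ones are alpha_{1}. The associated Dynkin diagram is two nodes joined by a triple edge (G_2), so the type is G_2.

G2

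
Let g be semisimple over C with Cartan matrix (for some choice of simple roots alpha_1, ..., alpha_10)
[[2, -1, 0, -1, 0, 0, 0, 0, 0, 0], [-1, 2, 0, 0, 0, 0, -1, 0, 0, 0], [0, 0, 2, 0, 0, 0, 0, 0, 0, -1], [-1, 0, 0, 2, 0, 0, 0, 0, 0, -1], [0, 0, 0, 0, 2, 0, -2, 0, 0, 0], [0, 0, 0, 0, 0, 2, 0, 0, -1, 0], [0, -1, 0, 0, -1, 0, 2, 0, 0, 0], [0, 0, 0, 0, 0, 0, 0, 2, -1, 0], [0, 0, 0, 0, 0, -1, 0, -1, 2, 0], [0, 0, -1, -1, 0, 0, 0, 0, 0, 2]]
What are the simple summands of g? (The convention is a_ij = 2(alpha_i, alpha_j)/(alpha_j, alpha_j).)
The diagram associated to this matrix has two connected components: the simple roots {alpha_6, alpha_8, alpha_9} form a chain of 3 nodes with single edges (A_3), and {alpha_1, alpha_2, alpha_3, alpha_4, alpha_5, alpha_7, alpha_10} form a chain of 7 nodes with a double edge at one end; the terminal node there is the unique long simple root (C_7). A semisimple Lie algebra decomposes uniquely as the direct sum of simple ideals, one per connected component of its Dynkin diagram, so g ≅ A_3 ⊕ C_7 (dimension 15 + 105 = 120).

A_3 (sl(4)) + C_7 (sp(14))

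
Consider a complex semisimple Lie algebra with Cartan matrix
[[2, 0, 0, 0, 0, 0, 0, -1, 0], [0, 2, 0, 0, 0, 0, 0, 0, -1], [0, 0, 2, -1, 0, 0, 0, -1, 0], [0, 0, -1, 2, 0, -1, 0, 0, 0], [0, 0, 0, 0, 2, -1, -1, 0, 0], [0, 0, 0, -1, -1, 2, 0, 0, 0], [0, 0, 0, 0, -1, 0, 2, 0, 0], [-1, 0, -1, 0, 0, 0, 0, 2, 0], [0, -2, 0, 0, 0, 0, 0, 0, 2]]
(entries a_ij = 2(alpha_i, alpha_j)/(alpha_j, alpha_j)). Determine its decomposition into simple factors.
The diagram associated to this matrix has two connected components: the simple roots {alpha_1, alpha_3, alpha_4, alpha_5, alpha_6, alpha_7, alpha_8} form a chain of 7 nodes with single edges (A_7), and {alpha_2, alpha_9} form a chain of 2 nodes with a double edge at one end; the terminal node there is the unique short simple root (B_2). A semisimple Lie algebra decomposes uniquely as the direct sum of simple ideals, one per connected component of its Dynkin diagram, so g ≅ A_7 ⊕ B_2 (dimension 63 + 10 = 73).

A7 + B2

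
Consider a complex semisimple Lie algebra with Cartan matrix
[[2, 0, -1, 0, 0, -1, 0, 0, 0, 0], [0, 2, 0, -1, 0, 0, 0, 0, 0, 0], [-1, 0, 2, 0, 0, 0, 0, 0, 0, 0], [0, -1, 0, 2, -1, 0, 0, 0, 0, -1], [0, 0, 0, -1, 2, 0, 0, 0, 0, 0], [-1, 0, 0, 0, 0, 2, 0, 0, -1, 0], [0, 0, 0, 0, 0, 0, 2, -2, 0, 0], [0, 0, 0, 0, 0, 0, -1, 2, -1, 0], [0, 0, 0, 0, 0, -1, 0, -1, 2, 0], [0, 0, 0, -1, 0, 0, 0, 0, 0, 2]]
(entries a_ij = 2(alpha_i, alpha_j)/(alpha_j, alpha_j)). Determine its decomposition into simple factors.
C6 ⊕ D4

The diagram associated to this matrix has two connected components: the simple roots {alpha_1, alpha_3, alpha_6, alpha_7, alpha_8, alpha_9} form a chain of 6 nodes with a double edge at one end; the terminal node there is the unique long simple root (C_6), and {alpha_2, alpha_4, alpha_5, alpha_10} form a chain of 2 nodes with a fork of two nodes at one end (D_4). A semisimple Lie algebra decomposes uniquely as the direct sum of simple ideals, one per connected component of its Dynkin diagram, so g ≅ C_6 ⊕ D_4 (dimension 78 + 28 = 106).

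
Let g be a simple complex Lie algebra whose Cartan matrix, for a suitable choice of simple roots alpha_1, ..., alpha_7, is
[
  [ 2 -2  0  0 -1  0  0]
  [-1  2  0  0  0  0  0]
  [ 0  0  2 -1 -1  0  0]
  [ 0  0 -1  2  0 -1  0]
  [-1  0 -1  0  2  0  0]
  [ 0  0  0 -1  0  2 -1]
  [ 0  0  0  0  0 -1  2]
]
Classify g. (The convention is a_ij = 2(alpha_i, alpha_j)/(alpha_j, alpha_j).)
B_7 (so(15))

The matrix has rank 7 with 2's on the diagonal. Reading the off-diagonal entries as Dynkin edges (a single edge where a_ij = a_ji = -1; a double or triple edge where a_ij * a_ji = 2 or 3), the diagram is a chain of 7 nodes with a double edge at one end; the terminal node there is the unique short simple root (B_7). One simple-root ordering that puts it in standard form is (alpha_7, alpha_6, alpha_4, alpha_3, alpha_5, alpha_1, alpha_2). So the algebra is type B_7, i.e. so(15).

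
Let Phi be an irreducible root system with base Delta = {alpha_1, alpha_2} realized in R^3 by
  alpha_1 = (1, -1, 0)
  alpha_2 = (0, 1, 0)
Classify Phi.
B_2

Compute the Cartan integers a_ij = 2(alpha_i, alpha_j)/(alpha_j, alpha_j); the resulting 2x2 Cartan matrix is
[[2, -2], [-1, 2]].
The roots have two lengths (squared-length ratio 2:1); the short ones are alpha_{2}. The associated Dynkin diagram is a chain of 2 nodes with a double edge at one end; the terminal node there is the unique short simple root (B_2), so the type is B_2 (the algebra so(5)).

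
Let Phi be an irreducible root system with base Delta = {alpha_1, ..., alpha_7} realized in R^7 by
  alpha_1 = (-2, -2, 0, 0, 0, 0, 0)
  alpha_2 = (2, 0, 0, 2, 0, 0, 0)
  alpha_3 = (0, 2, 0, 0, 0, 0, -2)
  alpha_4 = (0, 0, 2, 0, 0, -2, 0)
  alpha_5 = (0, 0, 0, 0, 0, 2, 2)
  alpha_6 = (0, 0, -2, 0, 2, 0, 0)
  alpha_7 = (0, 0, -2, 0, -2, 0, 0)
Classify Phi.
D_7 (so(14))

Compute the Cartan integers a_ij = 2(alpha_i, alpha_j)/(alpha_j, alpha_j); the resulting 7x7 Cartan matrix is
[[2, -1, -1, 0, 0, 0, 0], [-1, 2, 0, 0, 0, 0, 0], [-1, 0, 2, 0, -1, 0, 0], [0, 0, 0, 2, -1, -1, -1], [0, 0, -1, -1, 2, 0, 0], [0, 0, 0, -1, 0, 2, 0], [0, 0, 0, -1, 0, 0, 2]].
All simple roots have the same length, so the diagram is simply laced. The associated Dynkin diagram is a chain of 5 nodes with a fork of two nodes at one end (D_7), so the type is D_7 (the algebra so(14)).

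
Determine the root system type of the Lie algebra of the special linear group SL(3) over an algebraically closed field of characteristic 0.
A_2

This is sl(3), which has dimension 3^2 - 1 = 8 and rank 3 - 1 = 2 (a Cartan subalgebra is the diagonal traceless matrices). In the classification of classical Lie algebras, the special linear algebra sl(n+1) has type A_n; here n = 2, so the Dynkin diagram is a chain of 2 nodes with single edges (A_2). Hence the type is A_2.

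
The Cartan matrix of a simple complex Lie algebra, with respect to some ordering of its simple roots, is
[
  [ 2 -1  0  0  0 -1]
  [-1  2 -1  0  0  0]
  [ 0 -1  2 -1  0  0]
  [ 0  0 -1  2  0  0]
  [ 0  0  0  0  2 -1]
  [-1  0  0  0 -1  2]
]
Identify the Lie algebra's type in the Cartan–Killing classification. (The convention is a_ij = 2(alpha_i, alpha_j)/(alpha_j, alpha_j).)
The matrix has rank 6 with 2's on the diagonal. Reading the off-diagonal entries as Dynkin edges (a single edge where a_ij = a_ji = -1; a double or triple edge where a_ij * a_ji = 2 or 3), the diagram is a chain of 6 nodes with single edges (A_6). One simple-root ordering that puts it in standard form is (alpha_4, alpha_3, alpha_2, alpha_1, alpha_6, alpha_5). So the algebra is type A_6, i.e. sl(7).

A_6 (sl(7))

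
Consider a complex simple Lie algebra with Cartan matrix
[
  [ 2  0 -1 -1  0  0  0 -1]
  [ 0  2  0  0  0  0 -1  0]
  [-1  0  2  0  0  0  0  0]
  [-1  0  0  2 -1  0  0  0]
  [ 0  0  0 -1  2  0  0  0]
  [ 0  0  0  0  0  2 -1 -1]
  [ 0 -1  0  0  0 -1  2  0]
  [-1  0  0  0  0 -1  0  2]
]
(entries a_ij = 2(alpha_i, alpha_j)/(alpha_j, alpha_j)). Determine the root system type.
E8

The matrix has rank 8 with 2's on the diagonal. Reading the off-diagonal entries as Dynkin edges (a single edge where a_ij = a_ji = -1; a double or triple edge where a_ij * a_ji = 2 or 3), the diagram is a chain of 7 nodes with one extra node attached to the third node from one end (E_8). One simple-root ordering that puts it in standard form is (alpha_5, alpha_3, alpha_4, alpha_1, alpha_8, alpha_6, alpha_7, alpha_2). So the algebra is type E_8.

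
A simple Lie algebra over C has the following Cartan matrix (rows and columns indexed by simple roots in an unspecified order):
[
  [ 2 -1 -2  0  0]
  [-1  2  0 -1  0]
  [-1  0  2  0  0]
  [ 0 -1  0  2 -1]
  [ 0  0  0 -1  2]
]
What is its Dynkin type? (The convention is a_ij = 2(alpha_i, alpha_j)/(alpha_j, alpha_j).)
The matrix has rank 5 with 2's on the diagonal. Reading the off-diagonal entries as Dynkin edges (a single edge where a_ij = a_ji = -1; a double or triple edge where a_ij * a_ji = 2 or 3), the diagram is a chain of 5 nodes with a double edge at one end; the terminal node there is the unique short simple root (B_5). One simple-root ordering that puts it in standard form is (alpha_5, alpha_4, alpha_2, alpha_1, alpha_3). So the algebra is type B_5, i.e. so(11).

B5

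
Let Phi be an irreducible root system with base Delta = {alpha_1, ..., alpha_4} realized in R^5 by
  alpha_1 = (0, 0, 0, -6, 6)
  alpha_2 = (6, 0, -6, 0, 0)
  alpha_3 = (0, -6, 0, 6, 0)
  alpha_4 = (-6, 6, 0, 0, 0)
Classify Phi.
Compute the Cartan integers a_ij = 2(alpha_i, alpha_j)/(alpha_j, alpha_j); the resulting 4x4 Cartan matrix is
[[2, 0, -1, 0], [0, 2, 0, -1], [-1, 0, 2, -1], [0, -1, -1, 2]].
All simple roots have the same length, so the diagram is simply laced. The associated Dynkin diagram is a chain of 4 nodes with single edges (A_4), so the type is A_4 (the algebra sl(5)).

A_4 (sl(5))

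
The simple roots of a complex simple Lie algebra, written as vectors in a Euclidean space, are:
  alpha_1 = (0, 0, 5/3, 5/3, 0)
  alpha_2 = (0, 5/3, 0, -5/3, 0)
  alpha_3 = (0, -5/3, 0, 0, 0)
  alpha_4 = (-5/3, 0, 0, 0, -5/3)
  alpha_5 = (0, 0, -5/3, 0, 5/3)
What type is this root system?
B_5 (so(11))

Compute the Cartan integers a_ij = 2(alpha_i, alpha_j)/(alpha_j, alpha_j); the resulting 5x5 Cartan matrix is
[[2, -1, 0, 0, -1], [-1, 2, -2, 0, 0], [0, -1, 2, 0, 0], [0, 0, 0, 2, -1], [-1, 0, 0, -1, 2]].
The roots have two lengths (squared-length ratio 2:1); the short ones are alpha_{3}. The associated Dynkin diagram is a chain of 5 nodes with a double edge at one end; the terminal node there is the unique short simple root (B_5), so the type is B_5 (the algebra so(11)).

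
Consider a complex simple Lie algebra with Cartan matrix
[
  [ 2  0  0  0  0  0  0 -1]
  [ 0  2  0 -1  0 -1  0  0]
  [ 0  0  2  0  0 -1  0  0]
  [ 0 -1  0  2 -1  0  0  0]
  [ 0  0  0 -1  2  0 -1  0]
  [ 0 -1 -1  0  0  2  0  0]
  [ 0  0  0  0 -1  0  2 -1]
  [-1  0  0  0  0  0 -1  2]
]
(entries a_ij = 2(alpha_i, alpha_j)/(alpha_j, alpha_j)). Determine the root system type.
A8

The matrix has rank 8 with 2's on the diagonal. Reading the off-diagonal entries as Dynkin edges (a single edge where a_ij = a_ji = -1; a double or triple edge where a_ij * a_ji = 2 or 3), the diagram is a chain of 8 nodes with single edges (A_8). One simple-root ordering that puts it in standard form is (alpha_1, alpha_8, alpha_7, alpha_5, alpha_4, alpha_2, alpha_6, alpha_3). So the algebra is type A_8, i.e. sl(9).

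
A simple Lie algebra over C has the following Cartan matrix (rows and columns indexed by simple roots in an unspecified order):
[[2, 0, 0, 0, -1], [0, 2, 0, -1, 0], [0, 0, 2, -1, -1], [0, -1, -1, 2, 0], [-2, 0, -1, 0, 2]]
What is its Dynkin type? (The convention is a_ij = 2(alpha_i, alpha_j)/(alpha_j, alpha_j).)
The matrix has rank 5 with 2's on the diagonal. Reading the off-diagonal entries as Dynkin edges (a single edge where a_ij = a_ji = -1; a double or triple edge where a_ij * a_ji = 2 or 3), the diagram is a chain of 5 nodes with a double edge at one end; the terminal node there is the unique short simple root (B_5). One simple-root ordering that puts it in standard form is (alpha_2, alpha_4, alpha_3, alpha_5, alpha_1). So the algebra is type B_5, i.e. so(11).

type B_5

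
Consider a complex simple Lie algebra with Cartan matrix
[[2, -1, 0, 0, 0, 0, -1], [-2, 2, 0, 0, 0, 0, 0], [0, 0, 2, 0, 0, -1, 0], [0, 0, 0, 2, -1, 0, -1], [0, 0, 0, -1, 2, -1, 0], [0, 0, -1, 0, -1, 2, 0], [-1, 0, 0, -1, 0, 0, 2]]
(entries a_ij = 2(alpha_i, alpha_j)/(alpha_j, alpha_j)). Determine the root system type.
The matrix has rank 7 with 2's on the diagonal. Reading the off-diagonal entries as Dynkin edges (a single edge where a_ij = a_ji = -1; a double or triple edge where a_ij * a_ji = 2 or 3), the diagram is a chain of 7 nodes with a double edge at one end; the terminal node there is the unique long simple root (C_7). One simple-root ordering that puts it in standard form is (alpha_3, alpha_6, alpha_5, alpha_4, alpha_7, alpha_1, alpha_2). So the algebra is type C_7, i.e. sp(14).

C_7 (sp(14))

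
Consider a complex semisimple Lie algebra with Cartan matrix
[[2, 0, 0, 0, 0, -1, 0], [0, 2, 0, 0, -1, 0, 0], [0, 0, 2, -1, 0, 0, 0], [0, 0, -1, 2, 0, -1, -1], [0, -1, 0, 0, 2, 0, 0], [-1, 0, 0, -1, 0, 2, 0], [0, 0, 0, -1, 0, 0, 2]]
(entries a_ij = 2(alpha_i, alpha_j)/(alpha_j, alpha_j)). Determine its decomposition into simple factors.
A_2 (sl(3)) + D_5 (so(10))

The diagram associated to this matrix has two connected components: the simple roots {alpha_2, alpha_5} form a chain of 2 nodes with single edges (A_2), and {alpha_1, alpha_3, alpha_4, alpha_6, alpha_7} form a chain of 3 nodes with a fork of two nodes at one end (D_5). A semisimple Lie algebra decomposes uniquely as the direct sum of simple ideals, one per connected component of its Dynkin diagram, so g ≅ A_2 ⊕ D_5 (dimension 8 + 45 = 53).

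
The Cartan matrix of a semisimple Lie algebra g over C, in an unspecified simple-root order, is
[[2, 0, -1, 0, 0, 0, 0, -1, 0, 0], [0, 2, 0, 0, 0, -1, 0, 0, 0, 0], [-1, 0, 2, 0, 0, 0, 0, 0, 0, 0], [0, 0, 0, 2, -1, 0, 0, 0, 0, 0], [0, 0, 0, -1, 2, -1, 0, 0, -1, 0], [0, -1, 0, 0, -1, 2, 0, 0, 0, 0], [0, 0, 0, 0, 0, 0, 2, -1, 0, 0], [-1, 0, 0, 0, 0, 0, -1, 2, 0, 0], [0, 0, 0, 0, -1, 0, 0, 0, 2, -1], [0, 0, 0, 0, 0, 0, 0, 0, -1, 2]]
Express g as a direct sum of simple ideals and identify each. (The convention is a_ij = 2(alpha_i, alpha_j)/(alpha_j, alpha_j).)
A_4 (sl(5)) + E_6

The diagram associated to this matrix has two connected components: the simple roots {alpha_1, alpha_3, alpha_7, alpha_8} form a chain of 4 nodes with single edges (A_4), and {alpha_2, alpha_4, alpha_5, alpha_6, alpha_9, alpha_10} form a chain of 5 nodes with one extra node attached to the third node from one end (E_6). A semisimple Lie algebra decomposes uniquely as the direct sum of simple ideals, one per connected component of its Dynkin diagram, so g ≅ A_4 ⊕ E_6 (dimension 24 + 78 = 102).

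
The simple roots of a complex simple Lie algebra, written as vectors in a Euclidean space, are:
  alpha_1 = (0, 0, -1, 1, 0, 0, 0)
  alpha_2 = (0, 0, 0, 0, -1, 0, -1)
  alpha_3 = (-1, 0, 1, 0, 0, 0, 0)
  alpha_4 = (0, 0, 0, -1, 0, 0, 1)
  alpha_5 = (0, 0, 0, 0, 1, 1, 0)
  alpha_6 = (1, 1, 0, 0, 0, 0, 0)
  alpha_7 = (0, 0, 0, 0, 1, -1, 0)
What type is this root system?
Compute the Cartan integers a_ij = 2(alpha_i, alpha_j)/(alpha_j, alpha_j); the resulting 7x7 Cartan matrix is
[[2, 0, -1, -1, 0, 0, 0], [0, 2, 0, -1, -1, 0, -1], [-1, 0, 2, 0, 0, -1, 0], [-1, -1, 0, 2, 0, 0, 0], [0, -1, 0, 0, 2, 0, 0], [0, 0, -1, 0, 0, 2, 0], [0, -1, 0, 0, 0, 0, 2]].
All simple roots have the same length, so the diagram is simply laced. The associated Dynkin diagram is a chain of 5 nodes with a fork of two nodes at one end (D_7), so the type is D_7 (the algebra so(14)).

D7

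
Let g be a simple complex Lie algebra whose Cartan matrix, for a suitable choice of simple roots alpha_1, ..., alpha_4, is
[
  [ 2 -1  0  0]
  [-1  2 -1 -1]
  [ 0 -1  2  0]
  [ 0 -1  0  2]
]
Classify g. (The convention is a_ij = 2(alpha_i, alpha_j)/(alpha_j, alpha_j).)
type D_4

The matrix has rank 4 with 2's on the diagonal. Reading the off-diagonal entries as Dynkin edges (a single edge where a_ij = a_ji = -1; a double or triple edge where a_ij * a_ji = 2 or 3), the diagram is a chain of 2 nodes with a fork of two nodes at one end (D_4). One simple-root ordering that puts it in standard form is (alpha_4, alpha_2, alpha_1, alpha_3). So the algebra is type D_4, i.e. so(8).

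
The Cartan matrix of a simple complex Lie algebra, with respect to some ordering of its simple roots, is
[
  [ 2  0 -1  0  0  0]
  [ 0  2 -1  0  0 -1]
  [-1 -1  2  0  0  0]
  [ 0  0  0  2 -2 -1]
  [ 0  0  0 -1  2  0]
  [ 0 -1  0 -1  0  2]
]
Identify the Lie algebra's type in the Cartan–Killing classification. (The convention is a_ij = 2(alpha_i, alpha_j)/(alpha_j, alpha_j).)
B_6

The matrix has rank 6 with 2's on the diagonal. Reading the off-diagonal entries as Dynkin edges (a single edge where a_ij = a_ji = -1; a double or triple edge where a_ij * a_ji = 2 or 3), the diagram is a chain of 6 nodes with a double edge at one end; the terminal node there is the unique short simple root (B_6). One simple-root ordering that puts it in standard form is (alpha_1, alpha_3, alpha_2, alpha_6, alpha_4, alpha_5). So the algebra is type B_6, i.e. so(13).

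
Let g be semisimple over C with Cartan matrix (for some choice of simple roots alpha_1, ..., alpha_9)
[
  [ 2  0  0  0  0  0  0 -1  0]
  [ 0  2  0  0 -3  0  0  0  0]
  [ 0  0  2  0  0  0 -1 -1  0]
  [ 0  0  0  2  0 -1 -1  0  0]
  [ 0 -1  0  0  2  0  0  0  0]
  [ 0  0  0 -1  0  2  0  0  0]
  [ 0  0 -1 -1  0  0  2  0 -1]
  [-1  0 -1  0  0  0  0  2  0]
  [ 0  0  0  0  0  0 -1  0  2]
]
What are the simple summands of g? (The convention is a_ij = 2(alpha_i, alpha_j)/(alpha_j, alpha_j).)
E_7 ⊕ G_2

The diagram associated to this matrix has two connected components: the simple roots {alpha_1, alpha_3, alpha_4, alpha_6, alpha_7, alpha_8, alpha_9} form a chain of 6 nodes with one extra node attached to the third node from one end (E_7), and {alpha_2, alpha_5} form two nodes joined by a triple edge (G_2). A semisimple Lie algebra decomposes uniquely as the direct sum of simple ideals, one per connected component of its Dynkin diagram, so g ≅ E_7 ⊕ G_2 (dimension 133 + 14 = 147).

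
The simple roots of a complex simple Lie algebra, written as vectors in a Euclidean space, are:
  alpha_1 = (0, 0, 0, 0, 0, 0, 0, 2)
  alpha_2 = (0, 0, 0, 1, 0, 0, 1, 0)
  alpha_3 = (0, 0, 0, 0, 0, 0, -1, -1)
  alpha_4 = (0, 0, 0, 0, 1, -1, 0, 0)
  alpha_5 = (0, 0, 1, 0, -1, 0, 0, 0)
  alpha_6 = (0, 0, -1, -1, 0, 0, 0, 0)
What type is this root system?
Compute the Cartan integers a_ij = 2(alpha_i, alpha_j)/(alpha_j, alpha_j); the resulting 6x6 Cartan matrix is
[[2, 0, -2, 0, 0, 0], [0, 2, -1, 0, 0, -1], [-1, -1, 2, 0, 0, 0], [0, 0, 0, 2, -1, 0], [0, 0, 0, -1, 2, -1], [0, -1, 0, 0, -1, 2]].
The roots have two lengths (squared-length ratio 2:1); the short ones are alpha_{2,3,4,5,6}. The associated Dynkin diagram is a chain of 6 nodes with a double edge at one end; the terminal node there is the unique long simple root (C_6), so the type is C_6 (the algebra sp(12)).

C_6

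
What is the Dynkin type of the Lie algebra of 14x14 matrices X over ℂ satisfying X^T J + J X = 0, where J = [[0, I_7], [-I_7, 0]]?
This is sp(14), which has dimension 14(14+1)/2 = 105 and rank 14/2 = 7. In the classification of classical Lie algebras, the symplectic algebra sp(2n) has type C_n; here n = 7, so the Dynkin diagram is a chain of 7 nodes with a double edge at one end; the terminal node there is the unique long simple root (C_7). Hence the type is C_7.

C_7 (sp(14))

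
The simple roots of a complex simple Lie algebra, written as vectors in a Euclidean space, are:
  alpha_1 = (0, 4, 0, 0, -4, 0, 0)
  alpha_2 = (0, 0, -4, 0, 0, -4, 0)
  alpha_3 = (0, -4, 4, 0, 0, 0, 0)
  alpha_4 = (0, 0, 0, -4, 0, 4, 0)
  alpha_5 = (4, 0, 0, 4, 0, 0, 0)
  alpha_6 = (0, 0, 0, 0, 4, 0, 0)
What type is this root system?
Compute the Cartan integers a_ij = 2(alpha_i, alpha_j)/(alpha_j, alpha_j); the resulting 6x6 Cartan matrix is
[[2, 0, -1, 0, 0, -2], [0, 2, -1, -1, 0, 0], [-1, -1, 2, 0, 0, 0], [0, -1, 0, 2, -1, 0], [0, 0, 0, -1, 2, 0], [-1, 0, 0, 0, 0, 2]].
The roots have two lengths (squared-length ratio 2:1); the short ones are alpha_{6}. The associated Dynkin diagram is a chain of 6 nodes with a double edge at one end; the terminal node there is the unique short simple root (B_6), so the type is B_6 (the algebra so(13)).

B6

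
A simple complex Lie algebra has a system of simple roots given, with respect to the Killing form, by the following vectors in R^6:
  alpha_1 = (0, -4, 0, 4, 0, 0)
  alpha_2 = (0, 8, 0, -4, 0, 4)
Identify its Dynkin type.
Compute the Cartan integers a_ij = 2(alpha_i, alpha_j)/(alpha_j, alpha_j); the resulting 2x2 Cartan matrix is
[[2, -1], [-3, 2]].
The roots have two lengths (squared-length ratio 3:1); the short ones are alpha_{1}. The associated Dynkin diagram is two nodes joined by a triple edge (G_2), so the type is G_2.

G_2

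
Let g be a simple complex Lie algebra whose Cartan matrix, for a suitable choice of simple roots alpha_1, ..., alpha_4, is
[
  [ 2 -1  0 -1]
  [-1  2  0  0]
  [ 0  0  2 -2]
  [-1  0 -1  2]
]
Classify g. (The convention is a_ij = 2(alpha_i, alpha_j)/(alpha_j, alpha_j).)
The matrix has rank 4 with 2's on the diagonal. Reading the off-diagonal entries as Dynkin edges (a single edge where a_ij = a_ji = -1; a double or triple edge where a_ij * a_ji = 2 or 3), the diagram is a chain of 4 nodes with a double edge at one end; the terminal node there is the unique long simple root (C_4). One simple-root ordering that puts it in standard form is (alpha_2, alpha_1, alpha_4, alpha_3). So the algebra is type C_4, i.e. sp(8).

C_4 (sp(8))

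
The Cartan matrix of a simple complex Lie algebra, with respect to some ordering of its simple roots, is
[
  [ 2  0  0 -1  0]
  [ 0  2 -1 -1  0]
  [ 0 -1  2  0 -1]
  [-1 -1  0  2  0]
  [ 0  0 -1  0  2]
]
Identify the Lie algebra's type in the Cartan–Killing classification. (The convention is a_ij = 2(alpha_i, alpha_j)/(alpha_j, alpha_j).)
The matrix has rank 5 with 2's on the diagonal. Reading the off-diagonal entries as Dynkin edges (a single edge where a_ij = a_ji = -1; a double or triple edge where a_ij * a_ji = 2 or 3), the diagram is a chain of 5 nodes with single edges (A_5). One simple-root ordering that puts it in standard form is (alpha_1, alpha_4, alpha_2, alpha_3, alpha_5). So the algebra is type A_5, i.e. sl(6).

A5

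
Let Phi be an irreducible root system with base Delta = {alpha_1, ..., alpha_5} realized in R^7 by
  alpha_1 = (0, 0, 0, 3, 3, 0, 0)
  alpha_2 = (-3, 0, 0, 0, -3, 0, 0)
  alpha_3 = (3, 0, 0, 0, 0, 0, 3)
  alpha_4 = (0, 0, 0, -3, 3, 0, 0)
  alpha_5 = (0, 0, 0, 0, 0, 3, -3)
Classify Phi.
D_5

Compute the Cartan integers a_ij = 2(alpha_i, alpha_j)/(alpha_j, alpha_j); the resulting 5x5 Cartan matrix is
[[2, -1, 0, 0, 0], [-1, 2, -1, -1, 0], [0, -1, 2, 0, -1], [0, -1, 0, 2, 0], [0, 0, -1, 0, 2]].
All simple roots have the same length, so the diagram is simply laced. The associated Dynkin diagram is a chain of 3 nodes with a fork of two nodes at one end (D_5), so the type is D_5 (the algebra so(10)).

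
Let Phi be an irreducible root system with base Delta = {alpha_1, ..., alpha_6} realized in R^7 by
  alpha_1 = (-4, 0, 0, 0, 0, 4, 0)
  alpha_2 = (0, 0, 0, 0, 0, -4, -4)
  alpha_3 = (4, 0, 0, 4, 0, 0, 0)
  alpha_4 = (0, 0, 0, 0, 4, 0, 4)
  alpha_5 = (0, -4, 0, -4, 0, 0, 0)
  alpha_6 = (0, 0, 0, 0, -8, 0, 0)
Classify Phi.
C_6 (sp(12))

Compute the Cartan integers a_ij = 2(alpha_i, alpha_j)/(alpha_j, alpha_j); the resulting 6x6 Cartan matrix is
[[2, -1, -1, 0, 0, 0], [-1, 2, 0, -1, 0, 0], [-1, 0, 2, 0, -1, 0], [0, -1, 0, 2, 0, -1], [0, 0, -1, 0, 2, 0], [0, 0, 0, -2, 0, 2]].
The roots have two lengths (squared-length ratio 2:1); the short ones are alpha_{1,2,3,4,5}. The associated Dynkin diagram is a chain of 6 nodes with a double edge at one end; the terminal node there is the unique long simple root (C_6), so the type is C_6 (the algebra sp(12)).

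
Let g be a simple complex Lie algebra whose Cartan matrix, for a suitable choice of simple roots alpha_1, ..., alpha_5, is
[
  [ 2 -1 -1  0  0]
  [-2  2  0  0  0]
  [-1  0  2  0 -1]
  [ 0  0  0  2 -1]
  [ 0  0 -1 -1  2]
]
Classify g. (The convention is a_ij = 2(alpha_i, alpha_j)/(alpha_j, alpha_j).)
The matrix has rank 5 with 2's on the diagonal. Reading the off-diagonal entries as Dynkin edges (a single edge where a_ij = a_ji = -1; a double or triple edge where a_ij * a_ji = 2 or 3), the diagram is a chain of 5 nodes with a double edge at one end; the terminal node there is the unique long simple root (C_5). One simple-root ordering that puts it in standard form is (alpha_4, alpha_5, alpha_3, alpha_1, alpha_2). So the algebra is type C_5, i.e. sp(10).

type C_5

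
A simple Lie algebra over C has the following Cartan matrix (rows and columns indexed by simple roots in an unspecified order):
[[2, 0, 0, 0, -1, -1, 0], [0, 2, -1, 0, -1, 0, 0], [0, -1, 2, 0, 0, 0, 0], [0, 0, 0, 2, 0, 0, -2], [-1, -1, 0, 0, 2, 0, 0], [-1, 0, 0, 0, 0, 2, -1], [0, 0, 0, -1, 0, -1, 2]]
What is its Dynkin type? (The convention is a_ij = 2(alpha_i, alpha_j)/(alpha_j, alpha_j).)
type C_7

The matrix has rank 7 with 2's on the diagonal. Reading the off-diagonal entries as Dynkin edges (a single edge where a_ij = a_ji = -1; a double or triple edge where a_ij * a_ji = 2 or 3), the diagram is a chain of 7 nodes with a double edge at one end; the terminal node there is the unique long simple root (C_7). One simple-root ordering that puts it in standard form is (alpha_3, alpha_2, alpha_5, alpha_1, alpha_6, alpha_7, alpha_4). So the algebra is type C_7, i.e. sp(14).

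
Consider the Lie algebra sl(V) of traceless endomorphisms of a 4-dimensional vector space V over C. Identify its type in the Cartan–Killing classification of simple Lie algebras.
type A_3

This is sl(4), which has dimension 4^2 - 1 = 15 and rank 4 - 1 = 3 (a Cartan subalgebra is the diagonal traceless matrices). In the classification of classical Lie algebras, the special linear algebra sl(n+1) has type A_n; here n = 3, so the Dynkin diagram is a chain of 3 nodes with single edges (A_3). Hence the type is A_3.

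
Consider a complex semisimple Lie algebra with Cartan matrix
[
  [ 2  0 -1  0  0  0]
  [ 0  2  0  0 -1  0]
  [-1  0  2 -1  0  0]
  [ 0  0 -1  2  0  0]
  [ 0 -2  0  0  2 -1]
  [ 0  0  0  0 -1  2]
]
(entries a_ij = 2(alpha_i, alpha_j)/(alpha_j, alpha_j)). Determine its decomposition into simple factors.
The diagram associated to this matrix has two connected components: the simple roots {alpha_1, alpha_3, alpha_4} form a chain of 3 nodes with single edges (A_3), and {alpha_2, alpha_5, alpha_6} form a chain of 3 nodes with a double edge at one end; the terminal node there is the unique short simple root (B_3). A semisimple Lie algebra decomposes uniquely as the direct sum of simple ideals, one per connected component of its Dynkin diagram, so g ≅ A_3 ⊕ B_3 (dimension 15 + 21 = 36).

A3 ⊕ B3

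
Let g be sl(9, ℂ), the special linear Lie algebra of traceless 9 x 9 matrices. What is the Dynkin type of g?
This is sl(9), which has dimension 9^2 - 1 = 80 and rank 9 - 1 = 8 (a Cartan subalgebra is the diagonal traceless matrices). In the classification of classical Lie algebras, the special linear algebra sl(n+1) has type A_n; here n = 8, so the Dynkin diagram is a chain of 8 nodes with single edges (A_8). Hence the type is A_8.

A_8 (sl(9))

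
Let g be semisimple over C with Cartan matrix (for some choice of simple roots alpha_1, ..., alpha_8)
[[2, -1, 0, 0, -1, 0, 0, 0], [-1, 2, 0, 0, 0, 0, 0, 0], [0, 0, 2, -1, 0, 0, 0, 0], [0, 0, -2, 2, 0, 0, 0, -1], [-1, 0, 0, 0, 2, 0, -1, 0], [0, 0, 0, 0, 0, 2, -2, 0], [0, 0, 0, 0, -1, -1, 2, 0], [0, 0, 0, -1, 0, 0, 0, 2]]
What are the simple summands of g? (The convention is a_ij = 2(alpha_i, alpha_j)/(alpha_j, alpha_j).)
B_3 + C_5

The diagram associated to this matrix has two connected components: the simple roots {alpha_3, alpha_4, alpha_8} form a chain of 3 nodes with a double edge at one end; the terminal node there is the unique short simple root (B_3), and {alpha_1, alpha_2, alpha_5, alpha_6, alpha_7} form a chain of 5 nodes with a double edge at one end; the terminal node there is the unique long simple root (C_5). A semisimple Lie algebra decomposes uniquely as the direct sum of simple ideals, one per connected component of its Dynkin diagram, so g ≅ B_3 ⊕ C_5 (dimension 21 + 55 = 76).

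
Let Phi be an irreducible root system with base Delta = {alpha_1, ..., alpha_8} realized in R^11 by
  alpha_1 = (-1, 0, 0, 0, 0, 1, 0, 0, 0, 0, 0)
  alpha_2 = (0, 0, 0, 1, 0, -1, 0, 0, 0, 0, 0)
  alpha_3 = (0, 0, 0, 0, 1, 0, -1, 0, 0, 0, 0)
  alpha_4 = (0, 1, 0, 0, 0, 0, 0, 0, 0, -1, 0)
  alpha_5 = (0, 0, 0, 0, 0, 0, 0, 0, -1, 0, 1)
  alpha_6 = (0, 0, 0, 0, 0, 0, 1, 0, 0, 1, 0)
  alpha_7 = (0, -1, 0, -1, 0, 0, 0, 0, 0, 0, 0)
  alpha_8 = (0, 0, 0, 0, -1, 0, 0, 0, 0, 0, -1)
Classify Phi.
type A_8

Compute the Cartan integers a_ij = 2(alpha_i, alpha_j)/(alpha_j, alpha_j); the resulting 8x8 Cartan matrix is
[[2, -1, 0, 0, 0, 0, 0, 0], [-1, 2, 0, 0, 0, 0, -1, 0], [0, 0, 2, 0, 0, -1, 0, -1], [0, 0, 0, 2, 0, -1, -1, 0], [0, 0, 0, 0, 2, 0, 0, -1], [0, 0, -1, -1, 0, 2, 0, 0], [0, -1, 0, -1, 0, 0, 2, 0], [0, 0, -1, 0, -1, 0, 0, 2]].
All simple roots have the same length, so the diagram is simply laced. The associated Dynkin diagram is a chain of 8 nodes with single edges (A_8), so the type is A_8 (the algebra sl(9)).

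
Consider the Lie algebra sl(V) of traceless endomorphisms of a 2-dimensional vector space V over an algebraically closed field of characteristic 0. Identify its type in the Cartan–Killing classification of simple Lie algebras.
This is sl(2), which has dimension 2^2 - 1 = 3 and rank 2 - 1 = 1 (a Cartan subalgebra is the diagonal traceless matrices). In the classification of classical Lie algebras, the special linear algebra sl(n+1) has type A_n; here n = 1, so the Dynkin diagram is a chain of 1 nodes with single edges (A_1). Hence the type is A_1.

A1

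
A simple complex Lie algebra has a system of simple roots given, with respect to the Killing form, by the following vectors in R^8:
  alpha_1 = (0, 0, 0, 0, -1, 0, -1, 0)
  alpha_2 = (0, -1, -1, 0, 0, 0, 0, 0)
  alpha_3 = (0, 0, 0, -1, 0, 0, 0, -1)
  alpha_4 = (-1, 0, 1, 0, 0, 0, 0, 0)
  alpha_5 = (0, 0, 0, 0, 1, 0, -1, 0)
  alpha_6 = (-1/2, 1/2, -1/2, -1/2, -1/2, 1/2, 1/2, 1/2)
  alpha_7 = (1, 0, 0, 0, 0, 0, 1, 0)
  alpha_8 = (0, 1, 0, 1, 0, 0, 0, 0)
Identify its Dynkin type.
Compute the Cartan integers a_ij = 2(alpha_i, alpha_j)/(alpha_j, alpha_j); the resulting 8x8 Cartan matrix is
[[2, 0, 0, 0, 0, 0, -1, 0], [0, 2, 0, -1, 0, 0, 0, -1], [0, 0, 2, 0, 0, 0, 0, -1], [0, -1, 0, 2, 0, 0, -1, 0], [0, 0, 0, 0, 2, -1, -1, 0], [0, 0, 0, 0, -1, 2, 0, 0], [-1, 0, 0, -1, -1, 0, 2, 0], [0, -1, -1, 0, 0, 0, 0, 2]].
All simple roots have the same length, so the diagram is simply laced. The associated Dynkin diagram is a chain of 7 nodes with one extra node attached to the third node from one end (E_8), so the type is E_8.

E_8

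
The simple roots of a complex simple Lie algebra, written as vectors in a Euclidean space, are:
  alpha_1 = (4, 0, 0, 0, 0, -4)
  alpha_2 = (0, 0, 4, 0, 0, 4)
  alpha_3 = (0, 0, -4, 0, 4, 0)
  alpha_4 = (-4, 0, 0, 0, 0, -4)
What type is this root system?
type D_4

Compute the Cartan integers a_ij = 2(alpha_i, alpha_j)/(alpha_j, alpha_j); the resulting 4x4 Cartan matrix is
[[2, -1, 0, 0], [-1, 2, -1, -1], [0, -1, 2, 0], [0, -1, 0, 2]].
All simple roots have the same length, so the diagram is simply laced. The associated Dynkin diagram is a chain of 2 nodes with a fork of two nodes at one end (D_4), so the type is D_4 (the algebra so(8)).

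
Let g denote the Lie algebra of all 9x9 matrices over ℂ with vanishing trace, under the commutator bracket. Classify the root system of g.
A_8 (sl(9))

This is sl(9), which has dimension 9^2 - 1 = 80 and rank 9 - 1 = 8 (a Cartan subalgebra is the diagonal traceless matrices). In the classification of classical Lie algebras, the special linear algebra sl(n+1) has type A_n; here n = 8, so the Dynkin diagram is a chain of 8 nodes with single edges (A_8). Hence the type is A_8.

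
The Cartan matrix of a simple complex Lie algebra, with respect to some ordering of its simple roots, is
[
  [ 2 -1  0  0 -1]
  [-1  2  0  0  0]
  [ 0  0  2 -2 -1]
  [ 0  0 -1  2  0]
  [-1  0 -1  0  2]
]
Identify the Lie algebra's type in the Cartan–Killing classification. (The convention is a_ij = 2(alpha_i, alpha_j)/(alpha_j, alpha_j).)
B5

The matrix has rank 5 with 2's on the diagonal. Reading the off-diagonal entries as Dynkin edges (a single edge where a_ij = a_ji = -1; a double or triple edge where a_ij * a_ji = 2 or 3), the diagram is a chain of 5 nodes with a double edge at one end; the terminal node there is the unique short simple root (B_5). One simple-root ordering that puts it in standard form is (alpha_2, alpha_1, alpha_5, alpha_3, alpha_4). So the algebra is type B_5, i.e. so(11).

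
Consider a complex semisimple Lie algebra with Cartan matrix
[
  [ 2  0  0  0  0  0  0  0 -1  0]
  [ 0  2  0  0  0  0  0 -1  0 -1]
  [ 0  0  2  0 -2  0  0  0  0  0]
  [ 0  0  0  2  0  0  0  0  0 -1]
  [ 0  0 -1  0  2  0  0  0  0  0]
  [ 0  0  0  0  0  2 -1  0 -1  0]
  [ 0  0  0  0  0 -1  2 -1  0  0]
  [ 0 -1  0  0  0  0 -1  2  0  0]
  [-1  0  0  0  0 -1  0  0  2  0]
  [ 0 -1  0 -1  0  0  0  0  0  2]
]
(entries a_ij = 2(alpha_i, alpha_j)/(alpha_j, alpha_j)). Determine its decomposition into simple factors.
The diagram associated to this matrix has two connected components: the simple roots {alpha_1, alpha_2, alpha_4, alpha_6, alpha_7, alpha_8, alpha_9, alpha_10} form a chain of 8 nodes with single edges (A_8), and {alpha_3, alpha_5} form a chain of 2 nodes with a double edge at one end; the terminal node there is the unique short simple root (B_2). A semisimple Lie algebra decomposes uniquely as the direct sum of simple ideals, one per connected component of its Dynkin diagram, so g ≅ A_8 ⊕ B_2 (dimension 80 + 10 = 90).

A_8 ⊕ B_2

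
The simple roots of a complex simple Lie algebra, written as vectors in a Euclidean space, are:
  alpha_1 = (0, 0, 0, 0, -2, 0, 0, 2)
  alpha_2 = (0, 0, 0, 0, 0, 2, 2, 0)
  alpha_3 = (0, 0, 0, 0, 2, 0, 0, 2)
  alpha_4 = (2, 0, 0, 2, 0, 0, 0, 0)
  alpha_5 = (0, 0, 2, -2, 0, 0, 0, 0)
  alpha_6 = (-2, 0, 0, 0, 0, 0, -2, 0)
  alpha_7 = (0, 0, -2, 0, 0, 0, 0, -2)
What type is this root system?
D_7 (so(14))

Compute the Cartan integers a_ij = 2(alpha_i, alpha_j)/(alpha_j, alpha_j); the resulting 7x7 Cartan matrix is
[[2, 0, 0, 0, 0, 0, -1], [0, 2, 0, 0, 0, -1, 0], [0, 0, 2, 0, 0, 0, -1], [0, 0, 0, 2, -1, -1, 0], [0, 0, 0, -1, 2, 0, -1], [0, -1, 0, -1, 0, 2, 0], [-1, 0, -1, 0, -1, 0, 2]].
All simple roots have the same length, so the diagram is simply laced. The associated Dynkin diagram is a chain of 5 nodes with a fork of two nodes at one end (D_7), so the type is D_7 (the algebra so(14)).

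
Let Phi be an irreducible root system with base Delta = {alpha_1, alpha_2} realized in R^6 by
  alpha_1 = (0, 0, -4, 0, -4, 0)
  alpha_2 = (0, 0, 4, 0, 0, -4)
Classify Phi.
A_2 (sl(3))

Compute the Cartan integers a_ij = 2(alpha_i, alpha_j)/(alpha_j, alpha_j); the resulting 2x2 Cartan matrix is
[[2, -1], [-1, 2]].
All simple roots have the same length, so the diagram is simply laced. The associated Dynkin diagram is a chain of 2 nodes with single edges (A_2), so the type is A_2 (the algebra sl(3)).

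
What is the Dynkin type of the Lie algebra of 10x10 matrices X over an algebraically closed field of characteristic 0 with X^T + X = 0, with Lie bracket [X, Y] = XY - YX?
This is so(10) with 10 even, which has dimension 10(10-1)/2 = 45 and rank 10/2 = 5. In the classification of classical Lie algebras, the orthogonal algebra so(2n) in an even number of variables has type D_n; here n = 5, so the Dynkin diagram is a chain of 3 nodes with a fork of two nodes at one end (D_5). Hence the type is D_5.

D5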